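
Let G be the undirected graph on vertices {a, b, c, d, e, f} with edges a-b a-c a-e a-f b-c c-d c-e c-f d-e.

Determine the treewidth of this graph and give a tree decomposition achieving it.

The largest bag has 3 vertices, giving width 2; this decomposition certifies tw(G) ≤ 2. Conversely, {c, d, e} is a clique of size 3, and the vertices of any clique must share a bag in every tree decomposition; so some bag has ≥ 3 vertices and tw(G) ≥ 2. The upper and lower bounds meet at 2, so that is the treewidth.

Treewidth 2.
Bags: B1 = {a, b, c}  B2 = {a, c, e}  B3 = {c, d, e}  B4 = {a, c, f}
Tree: B1–B2, B2–B3, B1–B4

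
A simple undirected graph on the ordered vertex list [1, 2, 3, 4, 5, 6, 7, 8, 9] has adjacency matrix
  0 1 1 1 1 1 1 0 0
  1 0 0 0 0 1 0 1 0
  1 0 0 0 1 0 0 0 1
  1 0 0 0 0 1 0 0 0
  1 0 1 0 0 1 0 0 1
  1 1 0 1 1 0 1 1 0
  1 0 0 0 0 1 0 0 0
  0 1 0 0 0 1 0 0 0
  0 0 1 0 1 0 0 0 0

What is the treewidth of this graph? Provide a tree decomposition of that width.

Treewidth 2.
One optimal decomposition is:
Bags: B1 = {2, 6, 8}  B2 = {1, 2, 6}  B3 = {1, 6, 7}  B4 = {1, 5, 6}  B5 = {1, 3, 5}  B6 = {3, 5, 9}  B7 = {1, 4, 6}
Tree: B1–B2, B2–B3, B3–B4, B4–B5, B5–B6, B3–B7

The largest bag has 3 vertices, giving width 2; this decomposition certifies tw(G) ≤ 2. Conversely, {2, 6, 8} is a clique of size 3, and the vertices of any clique must share a bag in every tree decomposition; so some bag has ≥ 3 vertices and tw(G) ≥ 2. Combining the bounds, tw(G) = 2.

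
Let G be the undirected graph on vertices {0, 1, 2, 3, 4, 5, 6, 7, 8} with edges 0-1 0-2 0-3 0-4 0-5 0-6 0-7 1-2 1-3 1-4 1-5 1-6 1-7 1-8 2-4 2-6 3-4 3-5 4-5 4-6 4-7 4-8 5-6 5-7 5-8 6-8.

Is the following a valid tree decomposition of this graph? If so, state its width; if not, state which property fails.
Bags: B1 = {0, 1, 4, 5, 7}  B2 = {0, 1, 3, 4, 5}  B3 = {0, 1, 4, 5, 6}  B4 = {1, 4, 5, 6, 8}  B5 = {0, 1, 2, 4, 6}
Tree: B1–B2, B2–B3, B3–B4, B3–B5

Yes; width 4.

Checking the three conditions: (i) the bags cover all of {0, 1, 2, 3, 4, 5, 6, 7, 8}; (ii) for each edge, some bag contains both endpoints; (iii) the bags containing any fixed vertex form a subtree. All hold, so the decomposition is valid with width 5 − 1 = 4.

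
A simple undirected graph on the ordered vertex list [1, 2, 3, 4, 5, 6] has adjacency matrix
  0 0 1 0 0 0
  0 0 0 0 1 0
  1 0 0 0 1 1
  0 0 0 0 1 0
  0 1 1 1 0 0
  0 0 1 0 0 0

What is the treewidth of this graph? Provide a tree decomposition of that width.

Treewidth 1.
One optimal decomposition is:
Bags: B1 = {1, 3}  B2 = {3, 5}  B3 = {3, 6}  B4 = {2, 5}  B5 = {4, 5}
Tree: B1–B2, B1–B3, B2–B4, B2–B5

Each bag holds 2 vertices, so the decomposition has width 1, which upper-bounds the treewidth. Any graph with an edge has treewidth ≥ 1, and G has the edge 1–3. Hence tw(G) = 1 exactly.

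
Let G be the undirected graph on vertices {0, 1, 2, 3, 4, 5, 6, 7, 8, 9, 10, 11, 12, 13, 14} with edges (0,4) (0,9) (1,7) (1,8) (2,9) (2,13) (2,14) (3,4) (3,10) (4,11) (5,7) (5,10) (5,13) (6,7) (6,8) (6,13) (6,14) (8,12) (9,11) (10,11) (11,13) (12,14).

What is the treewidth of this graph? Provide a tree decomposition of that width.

Treewidth 3.
One such decomposition:
Bags: B1 = {0, 3, 4, 10}  B2 = {0, 4, 10, 11}  B3 = {0, 9, 10, 11}  B4 = {5, 9, 10, 11}  B5 = {5, 9, 11, 13}  B6 = {2, 5, 9, 13}  B7 = {2, 5, 7, 13}  B8 = {2, 6, 7, 13}  B9 = {2, 6, 7, 14}  B10 = {1, 6, 7, 14}  B11 = {1, 6, 8, 14}  B12 = {1, 8, 12, 14}
Tree: B1–B2, B2–B3, B3–B4, B4–B5, B5–B6, B6–B7, B7–B8, B8–B9, B9–B10, B10–B11, B11–B12

Each bag holds 4 vertices, so the decomposition has width 3, which upper-bounds the treewidth. For the lower bound: the 4 vertex sets {0,3,4}, {10}, {11}, {2,5,9,13} are disjoint, each induces a connected subgraph, and every pair is joined by at least one edge of G. Contracting each set to a single vertex therefore yields K_{4} as a minor, and since treewidth is minor-monotone, tw(G) ≥ tw(K_{4}) = 3. Combining the bounds, tw(G) = 3.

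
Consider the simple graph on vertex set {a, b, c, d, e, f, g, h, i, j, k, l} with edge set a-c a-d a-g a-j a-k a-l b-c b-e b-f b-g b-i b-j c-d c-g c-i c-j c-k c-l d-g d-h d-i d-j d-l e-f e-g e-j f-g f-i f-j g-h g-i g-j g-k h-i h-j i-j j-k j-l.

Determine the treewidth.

4

A width-4 tree decomposition is:
Bags: B1 = {a, c, d, g, j}  B2 = {c, d, g, i, j}  B3 = {b, c, g, i, j}  B4 = {d, g, h, i, j}  B5 = {a, c, d, j, l}  B6 = {b, f, g, i, j}  B7 = {a, c, g, j, k}  B8 = {b, e, f, g, j}
Tree: B1–B2, B2–B3, B2–B4, B1–B5, B3–B6, B1–B7, B6–B8
Each bag holds 5 vertices, so the decomposition has width 4, which upper-bounds the treewidth. Conversely, {b, e, f, g, j} is a clique of size 5, and the vertices of any clique must share a bag in every tree decomposition; so some bag has ≥ 5 vertices and tw(G) ≥ 4. Therefore the treewidth is 4.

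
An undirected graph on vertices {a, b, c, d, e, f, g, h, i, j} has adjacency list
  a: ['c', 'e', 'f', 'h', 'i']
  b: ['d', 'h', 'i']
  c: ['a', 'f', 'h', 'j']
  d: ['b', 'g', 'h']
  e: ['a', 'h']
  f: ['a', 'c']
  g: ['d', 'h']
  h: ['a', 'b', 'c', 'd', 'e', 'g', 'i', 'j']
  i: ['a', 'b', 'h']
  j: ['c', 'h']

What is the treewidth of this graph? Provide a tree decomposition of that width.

Each bag holds 3 vertices, so the decomposition has width 2, which upper-bounds the treewidth. For the lower bound, the 3 vertices {d, g, h} are pairwise adjacent, and any tree decomposition puts a clique entirely inside one bag — forcing width ≥ 2. Hence tw(G) = 2 exactly.

Treewidth 2.
Bags: B1 = {a, h, i}  B2 = {a, e, h}  B3 = {b, h, i}  B4 = {a, c, h}  B5 = {b, d, h}  B6 = {a, c, f}  B7 = {c, h, j}  B8 = {d, g, h}
Tree: B1–B2, B1–B3, B2–B4, B3–B5, B4–B6, B4–B7, B5–B8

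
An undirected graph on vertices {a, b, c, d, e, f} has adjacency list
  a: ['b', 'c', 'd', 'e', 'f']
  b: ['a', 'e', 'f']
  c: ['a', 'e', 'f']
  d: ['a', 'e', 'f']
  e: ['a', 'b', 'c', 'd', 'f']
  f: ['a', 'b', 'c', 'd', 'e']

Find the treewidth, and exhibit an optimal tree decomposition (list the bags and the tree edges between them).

Treewidth 3.
One optimal decomposition is:
Bags: B1 = {a, b, e, f}  B2 = {a, c, e, f}  B3 = {a, d, e, f}
Tree: B1–B2, B2–B3

Each bag holds 4 vertices, so the decomposition has width 3, which upper-bounds the treewidth. Conversely, {a, d, e, f} is a clique of size 4, and the vertices of any clique must share a bag in every tree decomposition; so some bag has ≥ 4 vertices and tw(G) ≥ 3. Hence tw(G) = 3 exactly.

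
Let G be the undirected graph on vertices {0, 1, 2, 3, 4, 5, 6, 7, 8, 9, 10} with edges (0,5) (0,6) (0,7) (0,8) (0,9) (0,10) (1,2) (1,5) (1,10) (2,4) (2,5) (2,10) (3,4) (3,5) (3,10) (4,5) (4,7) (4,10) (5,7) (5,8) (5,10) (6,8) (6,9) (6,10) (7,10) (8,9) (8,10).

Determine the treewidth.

A width-3 tree decomposition is:
Bags: B1 = {4, 5, 7, 10}  B2 = {2, 4, 5, 10}  B3 = {0, 5, 7, 10}  B4 = {3, 4, 5, 10}  B5 = {0, 5, 8, 10}  B6 = {1, 2, 5, 10}  B7 = {0, 6, 8, 10}  B8 = {0, 6, 8, 9}
Tree: B1–B2, B1–B3, B1–B4, B3–B5, B2–B6, B5–B7, B7–B8
Every bag has size at most 4, so the width is 4 − 1 = 3 and tw(G) ≤ 3. On the other hand G contains the 4-clique {0, 6, 8, 9}. A clique must lie in a single bag of any decomposition, so no decomposition can have width below 3. Hence tw(G) = 3 exactly.

3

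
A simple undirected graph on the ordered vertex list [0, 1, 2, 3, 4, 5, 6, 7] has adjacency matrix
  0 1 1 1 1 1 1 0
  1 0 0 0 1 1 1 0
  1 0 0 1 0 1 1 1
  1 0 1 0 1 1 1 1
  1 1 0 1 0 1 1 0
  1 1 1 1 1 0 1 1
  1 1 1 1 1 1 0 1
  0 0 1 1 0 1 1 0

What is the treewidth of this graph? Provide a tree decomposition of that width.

The largest bag has 5 vertices, giving width 4; this decomposition certifies tw(G) ≤ 4. On the other hand G contains the 5-clique {0, 1, 4, 5, 6}. A clique must lie in a single bag of any decomposition, so no decomposition can have width below 4. Combining the bounds, tw(G) = 4.

Treewidth 4.
Bags: B1 = {0, 2, 3, 5, 6}  B2 = {0, 3, 4, 5, 6}  B3 = {2, 3, 5, 6, 7}  B4 = {0, 1, 4, 5, 6}
Tree: B1–B2, B1–B3, B2–B4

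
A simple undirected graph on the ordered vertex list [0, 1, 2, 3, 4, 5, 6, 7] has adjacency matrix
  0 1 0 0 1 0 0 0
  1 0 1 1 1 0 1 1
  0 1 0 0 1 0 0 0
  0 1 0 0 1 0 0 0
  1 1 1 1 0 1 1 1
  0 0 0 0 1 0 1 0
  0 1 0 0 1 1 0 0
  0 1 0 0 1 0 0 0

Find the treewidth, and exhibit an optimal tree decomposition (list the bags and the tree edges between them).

Treewidth 2.
One optimal decomposition is:
Bags: B1 = {1, 3, 4}  B2 = {1, 4, 7}  B3 = {0, 1, 4}  B4 = {1, 4, 6}  B5 = {1, 2, 4}  B6 = {4, 5, 6}
Tree: B1–B2, B2–B3, B3–B4, B1–B5, B4–B6

The largest bag has 3 vertices, giving width 2; this decomposition certifies tw(G) ≤ 2. On the other hand G contains the 3-clique {0, 1, 4}. A clique must lie in a single bag of any decomposition, so no decomposition can have width below 2. Hence tw(G) = 2 exactly.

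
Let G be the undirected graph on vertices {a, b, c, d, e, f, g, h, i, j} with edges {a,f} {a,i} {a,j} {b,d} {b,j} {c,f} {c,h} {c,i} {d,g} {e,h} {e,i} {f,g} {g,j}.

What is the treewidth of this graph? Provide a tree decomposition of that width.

Treewidth 2.
One such decomposition:
Bags: B1 = {e, h, i}  B2 = {c, h, i}  B3 = {a, c, i}  B4 = {a, c, f}  B5 = {a, f, j}  B6 = {f, g, j}  B7 = {b, g, j}  B8 = {b, d, g}
Tree: B1–B2, B2–B3, B3–B4, B4–B5, B5–B6, B6–B7, B7–B8

Every bag has size at most 3, so the width is 3 − 1 = 2 and tw(G) ≤ 2. Since e–h–c–i–e is a cycle in G, G is not acyclic. Forests are exactly the graphs of treewidth ≤ 1, so tw(G) ≥ 2. Combining the bounds, tw(G) = 2.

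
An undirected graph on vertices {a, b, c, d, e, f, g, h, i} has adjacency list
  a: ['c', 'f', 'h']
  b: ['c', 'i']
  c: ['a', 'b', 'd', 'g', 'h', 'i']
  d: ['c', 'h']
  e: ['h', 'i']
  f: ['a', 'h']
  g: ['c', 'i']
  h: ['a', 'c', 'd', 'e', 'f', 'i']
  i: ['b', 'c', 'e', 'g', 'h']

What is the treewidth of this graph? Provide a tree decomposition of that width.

Every bag has size at most 3, so the width is 3 − 1 = 2 and tw(G) ≤ 2. For the lower bound, the 3 vertices {c, g, i} are pairwise adjacent, and any tree decomposition puts a clique entirely inside one bag — forcing width ≥ 2. The upper and lower bounds meet at 2, so that is the treewidth.

Treewidth 2.
One optimal decomposition is:
Bags: B1 = {c, h, i}  B2 = {b, c, i}  B3 = {c, d, h}  B4 = {a, c, h}  B5 = {e, h, i}  B6 = {c, g, i}  B7 = {a, f, h}
Tree: B1–B2, B1–B3, B3–B4, B1–B5, B1–B6, B4–B7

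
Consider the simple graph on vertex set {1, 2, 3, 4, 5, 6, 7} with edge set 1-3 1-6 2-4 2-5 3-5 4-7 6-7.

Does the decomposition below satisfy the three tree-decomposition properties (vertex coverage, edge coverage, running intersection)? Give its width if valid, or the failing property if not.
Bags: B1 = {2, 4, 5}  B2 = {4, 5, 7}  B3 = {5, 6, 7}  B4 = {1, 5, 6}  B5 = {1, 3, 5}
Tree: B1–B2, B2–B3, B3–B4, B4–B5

Yes; width 2.

Checking the three conditions: (i) the bags cover all of {1, 2, 3, 4, 5, 6, 7}; (ii) for each edge, some bag contains both endpoints; (iii) the bags containing any fixed vertex form a subtree. All hold, so the decomposition is valid with width 3 − 1 = 2.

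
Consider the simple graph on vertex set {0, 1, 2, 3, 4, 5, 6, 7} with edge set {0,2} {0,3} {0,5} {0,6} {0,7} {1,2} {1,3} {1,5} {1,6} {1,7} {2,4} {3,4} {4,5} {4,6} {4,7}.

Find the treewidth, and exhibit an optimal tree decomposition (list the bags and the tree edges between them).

Treewidth 3.
Bags: B1 = {0, 1, 4, 5}  B2 = {0, 1, 3, 4}  B3 = {0, 1, 4, 7}  B4 = {0, 1, 2, 4}  B5 = {0, 1, 4, 6}
Tree: B1–B2, B2–B3, B3–B4, B4–B5

The largest bag has 4 vertices, giving width 3; this decomposition certifies tw(G) ≤ 3. For the lower bound: the 4 vertex sets {1,5}, {0,3}, {4}, {7} are disjoint, each induces a connected subgraph, and every pair is joined by at least one edge of G. Contracting each set to a single vertex therefore yields K_{4} as a minor, and since treewidth is minor-monotone, tw(G) ≥ tw(K_{4}) = 3. The upper and lower bounds meet at 3, so that is the treewidth.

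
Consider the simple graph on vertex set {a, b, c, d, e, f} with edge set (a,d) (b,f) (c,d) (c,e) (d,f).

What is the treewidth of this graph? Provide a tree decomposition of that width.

Each bag holds 2 vertices, so the decomposition has width 1, which upper-bounds the treewidth. G has an edge, so its treewidth is at least 1. The upper and lower bounds meet at 1, so that is the treewidth.

Treewidth 1.
Bags: B1 = {c, e}  B2 = {c, d}  B3 = {d, f}  B4 = {a, d}  B5 = {b, f}
Tree: B1–B2, B2–B3, B3–B4, B3–B5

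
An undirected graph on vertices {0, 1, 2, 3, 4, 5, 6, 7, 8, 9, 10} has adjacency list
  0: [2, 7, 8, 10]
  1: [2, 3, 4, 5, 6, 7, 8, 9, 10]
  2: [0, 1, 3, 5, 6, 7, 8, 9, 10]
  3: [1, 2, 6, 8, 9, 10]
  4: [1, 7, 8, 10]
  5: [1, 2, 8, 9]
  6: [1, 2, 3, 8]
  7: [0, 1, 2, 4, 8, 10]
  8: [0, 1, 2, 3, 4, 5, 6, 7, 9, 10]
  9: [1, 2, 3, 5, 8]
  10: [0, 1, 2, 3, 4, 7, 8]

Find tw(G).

A width-4 tree decomposition is:
Bags: B1 = {1, 2, 3, 6, 8}  B2 = {1, 2, 3, 8, 10}  B3 = {1, 2, 3, 8, 9}  B4 = {1, 2, 5, 8, 9}  B5 = {1, 2, 7, 8, 10}  B6 = {1, 4, 7, 8, 10}  B7 = {0, 2, 7, 8, 10}
Tree: B1–B2, B1–B3, B3–B4, B2–B5, B5–B6, B5–B7
Each bag holds 5 vertices, so the decomposition has width 4, which upper-bounds the treewidth. Conversely, {0, 2, 7, 8, 10} is a clique of size 5, and the vertices of any clique must share a bag in every tree decomposition; so some bag has ≥ 5 vertices and tw(G) ≥ 4. The upper and lower bounds meet at 4, so that is the treewidth.

4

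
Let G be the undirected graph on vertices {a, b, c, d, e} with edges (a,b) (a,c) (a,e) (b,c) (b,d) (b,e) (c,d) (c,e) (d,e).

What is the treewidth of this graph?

A width-3 tree decomposition is:
Bags: B1 = {a, b, c, e}  B2 = {b, c, d, e}
Tree: B1–B2
The largest bag has 4 vertices, giving width 3; this decomposition certifies tw(G) ≤ 3. For the lower bound, the 4 vertices {b, c, d, e} are pairwise adjacent, and any tree decomposition puts a clique entirely inside one bag — forcing width ≥ 3. Therefore the treewidth is 3.

3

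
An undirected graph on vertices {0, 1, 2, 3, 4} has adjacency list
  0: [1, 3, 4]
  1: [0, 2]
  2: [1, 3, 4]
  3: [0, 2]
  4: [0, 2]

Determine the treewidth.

A width-2 tree decomposition is:
Bags: B1 = {0, 2, 4}  B2 = {0, 1, 2}  B3 = {0, 2, 3}
Tree: B1–B2, B2–B3
Each bag holds 3 vertices, so the decomposition has width 2, which upper-bounds the treewidth. For the lower bound, G contains the cycle 4–0–1–2–4, so G is not a forest; only forests have treewidth ≤ 1, hence tw(G) ≥ 2. Hence tw(G) = 2 exactly.

2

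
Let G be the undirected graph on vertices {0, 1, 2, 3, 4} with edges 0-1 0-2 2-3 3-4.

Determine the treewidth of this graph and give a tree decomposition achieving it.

Every bag has size at most 2, so the width is 2 − 1 = 1 and tw(G) ≤ 1. G has an edge, so its treewidth is at least 1. Combining the bounds, tw(G) = 1.

Treewidth 1.
Bags: B1 = {0, 1}  B2 = {0, 2}  B3 = {2, 3}  B4 = {3, 4}
Tree: B1–B2, B2–B3, B3–B4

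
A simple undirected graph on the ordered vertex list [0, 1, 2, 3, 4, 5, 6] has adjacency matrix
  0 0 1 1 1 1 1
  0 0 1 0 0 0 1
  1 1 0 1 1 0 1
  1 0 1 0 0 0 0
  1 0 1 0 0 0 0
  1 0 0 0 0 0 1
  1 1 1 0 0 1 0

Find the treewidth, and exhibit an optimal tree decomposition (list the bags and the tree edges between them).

The largest bag has 3 vertices, giving width 2; this decomposition certifies tw(G) ≤ 2. For the lower bound, the 3 vertices {0, 2, 3} are pairwise adjacent, and any tree decomposition puts a clique entirely inside one bag — forcing width ≥ 2. Therefore the treewidth is 2.

Treewidth 2.
One such decomposition:
Bags: B1 = {0, 2, 6}  B2 = {0, 2, 3}  B3 = {0, 2, 4}  B4 = {0, 5, 6}  B5 = {1, 2, 6}
Tree: B1–B2, B1–B3, B1–B4, B1–B5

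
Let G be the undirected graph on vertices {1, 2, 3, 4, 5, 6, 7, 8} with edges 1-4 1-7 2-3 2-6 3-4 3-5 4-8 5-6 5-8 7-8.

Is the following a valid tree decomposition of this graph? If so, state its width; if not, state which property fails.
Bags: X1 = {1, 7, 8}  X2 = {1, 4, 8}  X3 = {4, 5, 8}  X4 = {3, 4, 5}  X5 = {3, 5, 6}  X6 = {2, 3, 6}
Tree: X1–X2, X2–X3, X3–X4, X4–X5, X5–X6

Yes; width 2.

Every vertex of G appears in some bag (union = {1, 2, 3, 4, 5, 6, 7, 8}); every edge is covered by a bag; and for each vertex v the set of bags containing v is connected in the bag tree. The decomposition is therefore valid. The largest bag has 3 vertices, so the width is 2.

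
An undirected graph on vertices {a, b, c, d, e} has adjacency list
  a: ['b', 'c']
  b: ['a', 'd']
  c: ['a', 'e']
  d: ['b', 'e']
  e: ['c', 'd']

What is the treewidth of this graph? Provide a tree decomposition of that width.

Treewidth 2.
One such decomposition:
Bags: B1 = {a, c, e}  B2 = {a, d, e}  B3 = {a, b, d}
Tree: B1–B2, B2–B3

Every bag has size at most 3, so the width is 3 − 1 = 2 and tw(G) ≤ 2. For the lower bound, G contains the cycle a–c–e–d–b–a, so G is not a forest; only forests have treewidth ≤ 1, hence tw(G) ≥ 2. Hence tw(G) = 2 exactly.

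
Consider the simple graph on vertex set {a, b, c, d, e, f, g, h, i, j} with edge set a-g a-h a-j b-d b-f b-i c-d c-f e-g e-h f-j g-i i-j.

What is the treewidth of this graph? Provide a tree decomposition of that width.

Treewidth 2.
Bags: B1 = {a, e, h}  B2 = {a, e, g}  B3 = {a, g, j}  B4 = {g, i, j}  B5 = {f, i, j}  B6 = {b, f, i}  B7 = {b, c, f}  B8 = {b, c, d}
Tree: B1–B2, B2–B3, B3–B4, B4–B5, B5–B6, B6–B7, B7–B8

Every bag has size at most 3, so the width is 3 − 1 = 2 and tw(G) ≤ 2. Since h–e–g–a–h is a cycle in G, G is not acyclic. Forests are exactly the graphs of treewidth ≤ 1, so tw(G) ≥ 2. Combining the bounds, tw(G) = 2.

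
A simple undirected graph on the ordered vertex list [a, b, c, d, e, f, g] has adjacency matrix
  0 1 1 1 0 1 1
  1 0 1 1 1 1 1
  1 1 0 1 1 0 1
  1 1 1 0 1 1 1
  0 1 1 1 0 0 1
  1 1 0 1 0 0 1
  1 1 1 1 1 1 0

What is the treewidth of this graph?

A width-4 tree decomposition is:
Bags: B1 = {a, b, c, d, g}  B2 = {a, b, d, f, g}  B3 = {b, c, d, e, g}
Tree: B1–B2, B1–B3
The largest bag has 5 vertices, giving width 4; this decomposition certifies tw(G) ≤ 4. On the other hand G contains the 5-clique {b, c, d, e, g}. A clique must lie in a single bag of any decomposition, so no decomposition can have width below 4. Combining the bounds, tw(G) = 4.

4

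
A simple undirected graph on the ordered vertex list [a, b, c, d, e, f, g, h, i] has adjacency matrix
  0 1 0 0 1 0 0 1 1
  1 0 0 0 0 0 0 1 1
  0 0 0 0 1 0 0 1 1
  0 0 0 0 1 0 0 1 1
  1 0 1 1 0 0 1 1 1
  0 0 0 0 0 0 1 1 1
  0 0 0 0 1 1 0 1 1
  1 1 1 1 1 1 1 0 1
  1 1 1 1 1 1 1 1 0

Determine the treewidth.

3

A width-3 tree decomposition is:
Bags: B1 = {a, e, h, i}  B2 = {d, e, h, i}  B3 = {e, g, h, i}  B4 = {f, g, h, i}  B5 = {a, b, h, i}  B6 = {c, e, h, i}
Tree: B1–B2, B2–B3, B3–B4, B1–B5, B1–B6
Each bag holds 4 vertices, so the decomposition has width 3, which upper-bounds the treewidth. Conversely, {d, e, h, i} is a clique of size 4, and the vertices of any clique must share a bag in every tree decomposition; so some bag has ≥ 4 vertices and tw(G) ≥ 3. Combining the bounds, tw(G) = 3.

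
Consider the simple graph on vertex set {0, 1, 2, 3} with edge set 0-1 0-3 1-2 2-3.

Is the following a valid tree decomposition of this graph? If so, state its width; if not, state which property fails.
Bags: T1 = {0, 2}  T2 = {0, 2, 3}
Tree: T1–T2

A tree decomposition must satisfy three properties: every vertex lies in some bag; for every edge, both endpoints lie together in some bag; and for every vertex, the bags containing it form a connected subtree. Here vertex 1 appears in no bag, so the decomposition is invalid.

No — vertex 1 appears in no bag.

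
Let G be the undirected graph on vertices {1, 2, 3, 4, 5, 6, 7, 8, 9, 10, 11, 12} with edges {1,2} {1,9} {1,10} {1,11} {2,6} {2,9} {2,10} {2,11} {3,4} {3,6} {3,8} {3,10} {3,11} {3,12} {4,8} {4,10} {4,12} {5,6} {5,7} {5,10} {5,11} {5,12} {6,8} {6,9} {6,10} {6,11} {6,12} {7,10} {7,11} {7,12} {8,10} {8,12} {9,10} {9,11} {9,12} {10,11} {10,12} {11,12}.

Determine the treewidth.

A width-4 tree decomposition is:
Bags: B1 = {3, 6, 10, 11, 12}  B2 = {5, 6, 10, 11, 12}  B3 = {5, 7, 10, 11, 12}  B4 = {6, 9, 10, 11, 12}  B5 = {3, 6, 8, 10, 12}  B6 = {3, 4, 8, 10, 12}  B7 = {2, 6, 9, 10, 11}  B8 = {1, 2, 9, 10, 11}
Tree: B1–B2, B2–B3, B2–B4, B1–B5, B5–B6, B4–B7, B7–B8
Every bag has size at most 5, so the width is 5 − 1 = 4 and tw(G) ≤ 4. Conversely, {3, 4, 8, 10, 12} is a clique of size 5, and the vertices of any clique must share a bag in every tree decomposition; so some bag has ≥ 5 vertices and tw(G) ≥ 4. Therefore the treewidth is 4.

4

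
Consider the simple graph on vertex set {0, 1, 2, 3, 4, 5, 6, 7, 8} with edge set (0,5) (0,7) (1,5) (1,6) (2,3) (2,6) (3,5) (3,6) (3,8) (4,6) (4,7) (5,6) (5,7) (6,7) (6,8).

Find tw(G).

2

A width-2 tree decomposition is:
Bags: B1 = {2, 3, 6}  B2 = {3, 5, 6}  B3 = {5, 6, 7}  B4 = {4, 6, 7}  B5 = {3, 6, 8}  B6 = {1, 5, 6}  B7 = {0, 5, 7}
Tree: B1–B2, B2–B3, B3–B4, B2–B5, B3–B6, B3–B7
Each bag holds 3 vertices, so the decomposition has width 2, which upper-bounds the treewidth. Conversely, {0, 5, 7} is a clique of size 3, and the vertices of any clique must share a bag in every tree decomposition; so some bag has ≥ 3 vertices and tw(G) ≥ 2. The upper and lower bounds meet at 2, so that is the treewidth.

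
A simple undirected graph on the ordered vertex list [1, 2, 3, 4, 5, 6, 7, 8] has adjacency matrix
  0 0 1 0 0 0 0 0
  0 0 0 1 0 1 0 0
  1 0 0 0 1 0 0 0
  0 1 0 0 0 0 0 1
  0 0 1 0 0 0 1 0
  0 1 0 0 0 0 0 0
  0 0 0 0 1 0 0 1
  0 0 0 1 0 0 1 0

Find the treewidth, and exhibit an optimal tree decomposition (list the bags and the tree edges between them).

Treewidth 1.
One such decomposition:
Bags: B1 = {2, 6}  B2 = {2, 4}  B3 = {4, 8}  B4 = {7, 8}  B5 = {5, 7}  B6 = {3, 5}  B7 = {1, 3}
Tree: B1–B2, B2–B3, B3–B4, B4–B5, B5–B6, B6–B7

Each bag holds 2 vertices, so the decomposition has width 1, which upper-bounds the treewidth. Any graph with an edge has treewidth ≥ 1, and G has the edge 6–2. The upper and lower bounds meet at 1, so that is the treewidth.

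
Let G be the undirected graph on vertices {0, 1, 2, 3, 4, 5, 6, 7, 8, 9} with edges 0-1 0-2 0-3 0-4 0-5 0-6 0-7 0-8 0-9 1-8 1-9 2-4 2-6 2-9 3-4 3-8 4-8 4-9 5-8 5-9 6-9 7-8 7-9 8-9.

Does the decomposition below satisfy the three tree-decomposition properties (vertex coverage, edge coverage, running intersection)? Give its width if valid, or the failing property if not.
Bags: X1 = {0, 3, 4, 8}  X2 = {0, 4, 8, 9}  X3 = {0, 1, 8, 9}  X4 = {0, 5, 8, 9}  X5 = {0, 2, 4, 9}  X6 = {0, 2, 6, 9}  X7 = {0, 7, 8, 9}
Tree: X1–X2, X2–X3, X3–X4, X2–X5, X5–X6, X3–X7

Checking the three conditions: (i) the bags cover all of {0, 1, 2, 3, 4, 5, 6, 7, 8, 9}; (ii) for each edge, some bag contains both endpoints; (iii) the bags containing any fixed vertex form a subtree. All hold, so the decomposition is valid with width 4 − 1 = 3.

Yes; width 3.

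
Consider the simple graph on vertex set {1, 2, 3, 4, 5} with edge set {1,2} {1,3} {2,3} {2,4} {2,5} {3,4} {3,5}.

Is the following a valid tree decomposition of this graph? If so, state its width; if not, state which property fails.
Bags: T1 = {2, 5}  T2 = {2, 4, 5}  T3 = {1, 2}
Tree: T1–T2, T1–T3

No — vertex 3 appears in no bag.

A tree decomposition must satisfy three properties: every vertex lies in some bag; for every edge, both endpoints lie together in some bag; and for every vertex, the bags containing it form a connected subtree. Here vertex 3 appears in no bag, so the decomposition is invalid.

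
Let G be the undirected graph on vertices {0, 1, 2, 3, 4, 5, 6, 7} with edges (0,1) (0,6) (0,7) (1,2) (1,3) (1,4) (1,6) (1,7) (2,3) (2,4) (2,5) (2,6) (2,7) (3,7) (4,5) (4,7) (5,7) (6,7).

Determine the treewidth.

3

A width-3 tree decomposition is:
Bags: B1 = {1, 2, 4, 7}  B2 = {1, 2, 6, 7}  B3 = {0, 1, 6, 7}  B4 = {2, 4, 5, 7}  B5 = {1, 2, 3, 7}
Tree: B1–B2, B2–B3, B1–B4, B1–B5
Each bag holds 4 vertices, so the decomposition has width 3, which upper-bounds the treewidth. Conversely, {0, 1, 6, 7} is a clique of size 4, and the vertices of any clique must share a bag in every tree decomposition; so some bag has ≥ 4 vertices and tw(G) ≥ 3. Therefore the treewidth is 3.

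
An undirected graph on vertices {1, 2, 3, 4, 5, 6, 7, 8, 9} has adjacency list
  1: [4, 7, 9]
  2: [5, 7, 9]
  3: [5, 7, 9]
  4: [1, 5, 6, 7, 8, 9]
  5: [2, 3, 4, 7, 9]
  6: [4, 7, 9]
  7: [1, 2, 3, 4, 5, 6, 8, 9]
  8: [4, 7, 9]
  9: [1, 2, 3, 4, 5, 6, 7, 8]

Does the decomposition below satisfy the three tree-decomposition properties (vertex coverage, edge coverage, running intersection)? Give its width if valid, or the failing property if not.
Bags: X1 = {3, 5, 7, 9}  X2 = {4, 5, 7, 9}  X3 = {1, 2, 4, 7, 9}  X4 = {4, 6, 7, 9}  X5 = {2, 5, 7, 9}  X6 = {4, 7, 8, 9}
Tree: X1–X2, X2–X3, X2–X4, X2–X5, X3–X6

No — bags containing vertex 2 are not connected in the tree.

A tree decomposition must satisfy three properties: every vertex lies in some bag; for every edge, both endpoints lie together in some bag; and for every vertex, the bags containing it form a connected subtree. Here bags containing vertex 2 are not connected in the tree, so the decomposition is invalid.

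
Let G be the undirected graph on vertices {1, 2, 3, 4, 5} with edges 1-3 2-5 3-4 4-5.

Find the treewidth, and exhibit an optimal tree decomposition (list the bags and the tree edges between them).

Treewidth 1.
One such decomposition:
Bags: B1 = {2, 5}  B2 = {4, 5}  B3 = {3, 4}  B4 = {1, 3}
Tree: B1–B2, B2–B3, B3–B4

Each bag holds 2 vertices, so the decomposition has width 1, which upper-bounds the treewidth. Any graph with an edge has treewidth ≥ 1, and G has the edge 2–5. Therefore the treewidth is 1.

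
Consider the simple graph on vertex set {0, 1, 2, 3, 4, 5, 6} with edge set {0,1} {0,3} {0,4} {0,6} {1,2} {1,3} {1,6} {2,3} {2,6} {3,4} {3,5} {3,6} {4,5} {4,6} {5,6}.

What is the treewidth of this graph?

A width-3 tree decomposition is:
Bags: B1 = {0, 3, 4, 6}  B2 = {3, 4, 5, 6}  B3 = {0, 1, 3, 6}  B4 = {1, 2, 3, 6}
Tree: B1–B2, B1–B3, B3–B4
The largest bag has 4 vertices, giving width 3; this decomposition certifies tw(G) ≤ 3. Conversely, {0, 1, 3, 6} is a clique of size 4, and the vertices of any clique must share a bag in every tree decomposition; so some bag has ≥ 4 vertices and tw(G) ≥ 3. The upper and lower bounds meet at 3, so that is the treewidth.

3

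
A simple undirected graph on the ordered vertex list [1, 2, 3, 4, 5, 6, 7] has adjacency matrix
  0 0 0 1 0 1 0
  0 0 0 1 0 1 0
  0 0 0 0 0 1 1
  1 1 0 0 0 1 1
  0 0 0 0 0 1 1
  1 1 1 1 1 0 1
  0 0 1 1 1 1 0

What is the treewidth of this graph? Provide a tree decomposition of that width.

Treewidth 2.
One optimal decomposition is:
Bags: B1 = {2, 4, 6}  B2 = {4, 6, 7}  B3 = {3, 6, 7}  B4 = {5, 6, 7}  B5 = {1, 4, 6}
Tree: B1–B2, B2–B3, B2–B4, B1–B5

Every bag has size at most 3, so the width is 3 − 1 = 2 and tw(G) ≤ 2. On the other hand G contains the 3-clique {3, 6, 7}. A clique must lie in a single bag of any decomposition, so no decomposition can have width below 2. The upper and lower bounds meet at 2, so that is the treewidth.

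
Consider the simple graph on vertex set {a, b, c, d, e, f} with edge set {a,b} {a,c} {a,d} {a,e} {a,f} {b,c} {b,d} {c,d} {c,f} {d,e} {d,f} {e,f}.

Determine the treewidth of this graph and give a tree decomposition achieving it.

Treewidth 3.
One such decomposition:
Bags: B1 = {a, c, d, f}  B2 = {a, d, e, f}  B3 = {a, b, c, d}
Tree: B1–B2, B1–B3

Every bag has size at most 4, so the width is 4 − 1 = 3 and tw(G) ≤ 3. Conversely, {a, d, e, f} is a clique of size 4, and the vertices of any clique must share a bag in every tree decomposition; so some bag has ≥ 4 vertices and tw(G) ≥ 3. Therefore the treewidth is 3.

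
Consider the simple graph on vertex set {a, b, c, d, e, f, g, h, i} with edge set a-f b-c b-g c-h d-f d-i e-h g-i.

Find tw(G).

A width-1 tree decomposition is:
Bags: B1 = {e, h}  B2 = {c, h}  B3 = {b, c}  B4 = {b, g}  B5 = {g, i}  B6 = {d, i}  B7 = {d, f}  B8 = {a, f}
Tree: B1–B2, B2–B3, B3–B4, B4–B5, B5–B6, B6–B7, B7–B8
The largest bag has 2 vertices, giving width 1; this decomposition certifies tw(G) ≤ 1. Any graph with an edge has treewidth ≥ 1, and G has the edge e–h. Therefore the treewidth is 1.

1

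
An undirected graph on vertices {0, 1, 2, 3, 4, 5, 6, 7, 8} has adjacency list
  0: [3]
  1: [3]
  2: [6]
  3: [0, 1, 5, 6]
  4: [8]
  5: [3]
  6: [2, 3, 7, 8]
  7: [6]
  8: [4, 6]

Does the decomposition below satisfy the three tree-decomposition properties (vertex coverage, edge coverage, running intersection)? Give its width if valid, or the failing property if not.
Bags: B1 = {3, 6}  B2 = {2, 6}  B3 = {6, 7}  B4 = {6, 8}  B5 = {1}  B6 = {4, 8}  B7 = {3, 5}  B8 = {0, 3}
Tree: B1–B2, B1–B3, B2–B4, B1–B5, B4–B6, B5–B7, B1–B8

No — edge (3,1) lies in no bag.

A tree decomposition must satisfy three properties: every vertex lies in some bag; for every edge, both endpoints lie together in some bag; and for every vertex, the bags containing it form a connected subtree. Here edge (3,1) lies in no bag, so the decomposition is invalid.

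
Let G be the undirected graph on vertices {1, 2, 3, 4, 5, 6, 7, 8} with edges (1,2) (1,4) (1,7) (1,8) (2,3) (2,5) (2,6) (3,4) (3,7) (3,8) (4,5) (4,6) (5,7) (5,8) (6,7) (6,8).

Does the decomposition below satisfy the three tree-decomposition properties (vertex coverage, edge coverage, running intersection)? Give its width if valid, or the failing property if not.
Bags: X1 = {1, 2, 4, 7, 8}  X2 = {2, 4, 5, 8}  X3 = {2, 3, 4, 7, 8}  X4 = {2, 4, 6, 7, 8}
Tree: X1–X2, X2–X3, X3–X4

No — edge (7,5) lies in no bag.

A tree decomposition must satisfy three properties: every vertex lies in some bag; for every edge, both endpoints lie together in some bag; and for every vertex, the bags containing it form a connected subtree. Here edge (7,5) lies in no bag, so the decomposition is invalid.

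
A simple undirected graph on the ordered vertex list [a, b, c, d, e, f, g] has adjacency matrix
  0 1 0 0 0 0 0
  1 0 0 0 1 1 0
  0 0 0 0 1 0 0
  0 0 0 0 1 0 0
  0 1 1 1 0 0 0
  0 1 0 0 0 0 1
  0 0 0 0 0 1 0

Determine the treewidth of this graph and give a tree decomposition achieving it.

The largest bag has 2 vertices, giving width 1; this decomposition certifies tw(G) ≤ 1. Since G has at least one edge (e.g. a–b), it is not an edgeless graph, so tw(G) ≥ 1. The upper and lower bounds meet at 1, so that is the treewidth.

Treewidth 1.
Bags: B1 = {a, b}  B2 = {b, e}  B3 = {c, e}  B4 = {b, f}  B5 = {f, g}  B6 = {d, e}
Tree: B1–B2, B2–B3, B1–B4, B4–B5, B3–B6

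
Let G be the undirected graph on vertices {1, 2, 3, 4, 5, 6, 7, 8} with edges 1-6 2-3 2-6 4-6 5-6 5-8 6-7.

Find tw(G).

A width-1 tree decomposition is:
Bags: B1 = {6, 7}  B2 = {2, 6}  B3 = {1, 6}  B4 = {5, 6}  B5 = {2, 3}  B6 = {5, 8}  B7 = {4, 6}
Tree: B1–B2, B1–B3, B2–B4, B2–B5, B4–B6, B4–B7
The largest bag has 2 vertices, giving width 1; this decomposition certifies tw(G) ≤ 1. G has an edge, so its treewidth is at least 1. Therefore the treewidth is 1.

1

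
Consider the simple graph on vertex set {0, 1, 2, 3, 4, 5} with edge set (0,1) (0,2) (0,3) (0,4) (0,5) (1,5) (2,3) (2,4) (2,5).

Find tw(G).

A width-2 tree decomposition is:
Bags: B1 = {0, 1, 5}  B2 = {0, 2, 5}  B3 = {0, 2, 3}  B4 = {0, 2, 4}
Tree: B1–B2, B2–B3, B3–B4
Every bag has size at most 3, so the width is 3 − 1 = 2 and tw(G) ≤ 2. Conversely, {0, 1, 5} is a clique of size 3, and the vertices of any clique must share a bag in every tree decomposition; so some bag has ≥ 3 vertices and tw(G) ≥ 2. Therefore the treewidth is 2.

2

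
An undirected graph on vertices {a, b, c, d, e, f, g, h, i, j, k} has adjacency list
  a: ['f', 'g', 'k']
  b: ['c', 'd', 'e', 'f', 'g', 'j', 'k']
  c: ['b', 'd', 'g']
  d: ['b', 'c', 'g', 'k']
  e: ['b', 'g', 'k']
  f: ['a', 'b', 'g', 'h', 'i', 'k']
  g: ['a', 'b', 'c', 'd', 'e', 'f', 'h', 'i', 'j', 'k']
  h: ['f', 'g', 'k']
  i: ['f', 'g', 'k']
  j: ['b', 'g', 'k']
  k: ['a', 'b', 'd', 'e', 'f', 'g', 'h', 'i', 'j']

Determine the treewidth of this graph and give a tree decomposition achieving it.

Every bag has size at most 4, so the width is 4 − 1 = 3 and tw(G) ≤ 3. Conversely, {b, c, d, g} is a clique of size 4, and the vertices of any clique must share a bag in every tree decomposition; so some bag has ≥ 4 vertices and tw(G) ≥ 3. Combining the bounds, tw(G) = 3.

Treewidth 3.
One such decomposition:
Bags: B1 = {b, f, g, k}  B2 = {b, g, j, k}  B3 = {b, d, g, k}  B4 = {b, e, g, k}  B5 = {a, f, g, k}  B6 = {b, c, d, g}  B7 = {f, g, i, k}  B8 = {f, g, h, k}
Tree: B1–B2, B1–B3, B2–B4, B1–B5, B3–B6, B5–B7, B7–B8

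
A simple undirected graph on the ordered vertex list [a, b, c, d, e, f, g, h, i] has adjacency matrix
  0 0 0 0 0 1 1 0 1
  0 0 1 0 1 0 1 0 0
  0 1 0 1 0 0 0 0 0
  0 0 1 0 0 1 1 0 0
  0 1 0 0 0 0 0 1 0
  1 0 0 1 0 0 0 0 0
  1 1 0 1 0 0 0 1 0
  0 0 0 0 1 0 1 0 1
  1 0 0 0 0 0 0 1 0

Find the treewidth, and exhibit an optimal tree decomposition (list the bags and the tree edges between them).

Treewidth 3.
Bags: B1 = {a, f, h, i}  B2 = {a, f, g, h}  B3 = {d, f, g, h}  B4 = {d, e, g, h}  B5 = {b, d, e, g}  B6 = {b, c, d, e}
Tree: B1–B2, B2–B3, B3–B4, B4–B5, B5–B6

Each bag holds 4 vertices, so the decomposition has width 3, which upper-bounds the treewidth. For the lower bound: the 4 vertex sets {a,f,i}, {h}, {g}, {b,c,d,e} are disjoint, each induces a connected subgraph, and every pair is joined by at least one edge of G. Contracting each set to a single vertex therefore yields K_{4} as a minor, and since treewidth is minor-monotone, tw(G) ≥ tw(K_{4}) = 3. Hence tw(G) = 3 exactly.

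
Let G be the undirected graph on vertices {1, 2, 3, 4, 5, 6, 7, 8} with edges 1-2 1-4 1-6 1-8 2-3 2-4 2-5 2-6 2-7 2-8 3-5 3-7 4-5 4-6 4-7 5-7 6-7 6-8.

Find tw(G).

3

A width-3 tree decomposition is:
Bags: B1 = {1, 2, 4, 6}  B2 = {1, 2, 6, 8}  B3 = {2, 4, 6, 7}  B4 = {2, 4, 5, 7}  B5 = {2, 3, 5, 7}
Tree: B1–B2, B1–B3, B3–B4, B4–B5
Every bag has size at most 4, so the width is 4 − 1 = 3 and tw(G) ≤ 3. For the lower bound, the 4 vertices {1, 2, 6, 8} are pairwise adjacent, and any tree decomposition puts a clique entirely inside one bag — forcing width ≥ 3. Therefore the treewidth is 3.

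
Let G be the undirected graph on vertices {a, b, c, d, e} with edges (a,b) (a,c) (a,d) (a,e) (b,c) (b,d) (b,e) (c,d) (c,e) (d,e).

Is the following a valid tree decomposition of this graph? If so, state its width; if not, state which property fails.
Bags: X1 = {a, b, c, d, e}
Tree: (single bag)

Yes; width 4.

Every vertex of G appears in some bag (union = {a, b, c, d, e}); every edge is covered by a bag; and for each vertex v the set of bags containing v is connected in the bag tree. The decomposition is therefore valid. The largest bag has 5 vertices, so the width is 4.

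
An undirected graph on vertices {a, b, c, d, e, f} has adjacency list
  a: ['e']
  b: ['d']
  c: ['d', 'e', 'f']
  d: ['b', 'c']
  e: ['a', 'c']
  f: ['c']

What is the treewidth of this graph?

A width-1 tree decomposition is:
Bags: B1 = {c, d}  B2 = {b, d}  B3 = {c, e}  B4 = {c, f}  B5 = {a, e}
Tree: B1–B2, B1–B3, B3–B4, B3–B5
The largest bag has 2 vertices, giving width 1; this decomposition certifies tw(G) ≤ 1. G has an edge, so its treewidth is at least 1. Combining the bounds, tw(G) = 1.

1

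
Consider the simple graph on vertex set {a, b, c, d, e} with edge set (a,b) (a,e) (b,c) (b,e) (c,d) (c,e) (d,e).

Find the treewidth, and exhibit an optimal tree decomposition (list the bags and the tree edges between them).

Each bag holds 3 vertices, so the decomposition has width 2, which upper-bounds the treewidth. Conversely, {c, d, e} is a clique of size 3, and the vertices of any clique must share a bag in every tree decomposition; so some bag has ≥ 3 vertices and tw(G) ≥ 2. Combining the bounds, tw(G) = 2.

Treewidth 2.
Bags: B1 = {b, c, e}  B2 = {c, d, e}  B3 = {a, b, e}
Tree: B1–B2, B1–B3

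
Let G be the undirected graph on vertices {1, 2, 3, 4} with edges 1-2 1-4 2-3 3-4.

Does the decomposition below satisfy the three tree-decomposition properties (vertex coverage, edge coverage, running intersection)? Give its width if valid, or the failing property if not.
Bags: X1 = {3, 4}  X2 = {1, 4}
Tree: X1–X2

A tree decomposition must satisfy three properties: every vertex lies in some bag; for every edge, both endpoints lie together in some bag; and for every vertex, the bags containing it form a connected subtree. Here vertex 2 appears in no bag, so the decomposition is invalid.

No — vertex 2 appears in no bag.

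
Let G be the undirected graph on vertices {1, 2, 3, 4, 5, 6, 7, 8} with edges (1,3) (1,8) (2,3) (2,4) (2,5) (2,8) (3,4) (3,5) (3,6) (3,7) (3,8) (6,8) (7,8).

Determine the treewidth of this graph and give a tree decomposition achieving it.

Every bag has size at most 3, so the width is 3 − 1 = 2 and tw(G) ≤ 2. For the lower bound, the 3 vertices {1, 3, 8} are pairwise adjacent, and any tree decomposition puts a clique entirely inside one bag — forcing width ≥ 2. The upper and lower bounds meet at 2, so that is the treewidth.

Treewidth 2.
One optimal decomposition is:
Bags: B1 = {2, 3, 8}  B2 = {3, 6, 8}  B3 = {1, 3, 8}  B4 = {3, 7, 8}  B5 = {2, 3, 5}  B6 = {2, 3, 4}
Tree: B1–B2, B1–B3, B2–B4, B1–B5, B5–B6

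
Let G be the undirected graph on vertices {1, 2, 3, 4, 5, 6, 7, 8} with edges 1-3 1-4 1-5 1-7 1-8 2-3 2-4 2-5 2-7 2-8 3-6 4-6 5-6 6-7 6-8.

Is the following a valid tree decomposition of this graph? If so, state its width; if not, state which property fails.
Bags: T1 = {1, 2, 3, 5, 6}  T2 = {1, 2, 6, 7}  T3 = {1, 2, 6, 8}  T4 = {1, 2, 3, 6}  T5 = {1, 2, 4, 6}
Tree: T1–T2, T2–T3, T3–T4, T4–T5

A tree decomposition must satisfy three properties: every vertex lies in some bag; for every edge, both endpoints lie together in some bag; and for every vertex, the bags containing it form a connected subtree. Here bags containing vertex 3 are not connected in the tree, so the decomposition is invalid.

No — bags containing vertex 3 are not connected in the tree.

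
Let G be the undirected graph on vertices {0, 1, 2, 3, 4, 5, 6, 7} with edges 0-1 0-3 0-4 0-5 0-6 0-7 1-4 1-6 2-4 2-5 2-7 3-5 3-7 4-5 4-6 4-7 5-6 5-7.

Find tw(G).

A width-3 tree decomposition is:
Bags: B1 = {0, 4, 5, 6}  B2 = {0, 4, 5, 7}  B3 = {0, 3, 5, 7}  B4 = {2, 4, 5, 7}  B5 = {0, 1, 4, 6}
Tree: B1–B2, B2–B3, B2–B4, B1–B5
The largest bag has 4 vertices, giving width 3; this decomposition certifies tw(G) ≤ 3. Conversely, {0, 3, 5, 7} is a clique of size 4, and the vertices of any clique must share a bag in every tree decomposition; so some bag has ≥ 4 vertices and tw(G) ≥ 3. Therefore the treewidth is 3.

3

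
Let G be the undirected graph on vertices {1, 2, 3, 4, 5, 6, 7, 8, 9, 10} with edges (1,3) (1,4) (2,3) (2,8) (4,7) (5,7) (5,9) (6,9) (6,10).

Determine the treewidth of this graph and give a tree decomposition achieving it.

Each bag holds 2 vertices, so the decomposition has width 1, which upper-bounds the treewidth. Any graph with an edge has treewidth ≥ 1, and G has the edge 8–2. The upper and lower bounds meet at 1, so that is the treewidth.

Treewidth 1.
One optimal decomposition is:
Bags: B1 = {2, 8}  B2 = {2, 3}  B3 = {1, 3}  B4 = {1, 4}  B5 = {4, 7}  B6 = {5, 7}  B7 = {5, 9}  B8 = {6, 9}  B9 = {6, 10}
Tree: B1–B2, B2–B3, B3–B4, B4–B5, B5–B6, B6–B7, B7–B8, B8–B9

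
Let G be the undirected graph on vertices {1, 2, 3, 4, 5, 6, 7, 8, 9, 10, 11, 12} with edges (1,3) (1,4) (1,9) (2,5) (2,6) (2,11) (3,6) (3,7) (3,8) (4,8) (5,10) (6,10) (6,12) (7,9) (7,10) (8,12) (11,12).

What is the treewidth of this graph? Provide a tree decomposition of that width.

Treewidth 3.
One optimal decomposition is:
Bags: B1 = {2, 5, 11, 12}  B2 = {2, 5, 6, 12}  B3 = {5, 6, 10, 12}  B4 = {6, 8, 10, 12}  B5 = {3, 6, 8, 10}  B6 = {3, 7, 8, 10}  B7 = {3, 4, 7, 8}  B8 = {1, 3, 4, 7}  B9 = {1, 4, 7, 9}
Tree: B1–B2, B2–B3, B3–B4, B4–B5, B5–B6, B6–B7, B7–B8, B8–B9

Every bag has size at most 4, so the width is 4 − 1 = 3 and tw(G) ≤ 3. For the lower bound: the 4 vertex sets {2,5,11}, {12}, {6}, {3,7,8,10} are disjoint, each induces a connected subgraph, and every pair is joined by at least one edge of G. Contracting each set to a single vertex therefore yields K_{4} as a minor, and since treewidth is minor-monotone, tw(G) ≥ tw(K_{4}) = 3. Hence tw(G) = 3 exactly.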